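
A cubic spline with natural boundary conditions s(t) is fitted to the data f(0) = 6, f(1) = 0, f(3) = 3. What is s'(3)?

4

Let M_i = s''(x_i). Step sizes h_i = 1, 2; slopes of the chords Δ_i = (y_(i+1) - y_i)/h_i = -6, 3/2.
  1·M_0 + 6·M_1 + 2·M_2 = 6(Δ_1 - Δ_0) = 45
Natural end conditions: M_0 = M_2 = 0.
Hence M_0 = 0, M_1 = 15/2, M_2 = 0.
On [1, 3], s'(t) = b_1 + 2c_1·(t - 1) + 3d_1·(t - 1)² with b_1 = Δ_1 - h_1(2M_1 + M_2)/6 = -7/2, c_1 = M_1/2 = 15/4, d_1 = (M_2 - M_1)/(6h_1) = -5/8. So s'(3) = 4.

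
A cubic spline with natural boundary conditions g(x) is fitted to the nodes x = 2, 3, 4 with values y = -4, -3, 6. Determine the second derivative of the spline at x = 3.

With m_i denoting the second derivative at x_i, h_i = 1, 1, and Δ_i = (y_(i+1) − y_i)/h_i = 1, 9:
  1·m_0 + 4·m_1 + 1·m_2 = 6(Δ_1 - Δ_0) = 48
Natural end conditions: m_0 = m_2 = 0.
Solving the tridiagonal system: m_0 = 0, m_1 = 12, m_2 = 0.

12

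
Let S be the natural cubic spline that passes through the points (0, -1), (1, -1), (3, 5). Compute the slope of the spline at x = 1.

With σ_i denoting the second derivative at x_i, h_i = 1, 2, and Δ_i = (y_(i+1) − y_i)/h_i = 0, 3:
  1·σ_0 + 6·σ_1 + 2·σ_2 = 6(Δ_1 - Δ_0) = 18
Natural end conditions: σ_0 = σ_2 = 0.
Solving the tridiagonal system: σ_0 = 0, σ_1 = 3, σ_2 = 0.
On [1, 3], S'(x) = b_1 + 2c_1·(x - 1) + 3d_1·(x - 1)² with b_1 = Δ_1 - h_1(2σ_1 + σ_2)/6 = 1, c_1 = σ_1/2 = 3/2, d_1 = (σ_2 - σ_1)/(6h_1) = -1/4. So S'(1) = 1.

1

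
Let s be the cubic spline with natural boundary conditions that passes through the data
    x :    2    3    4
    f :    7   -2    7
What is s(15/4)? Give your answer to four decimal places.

Write M_i for s''(x_i). With h_i = 1, 1 and divided differences Δ_i = -9, 9, the continuity of s' gives the tridiagonal system
  1·M_0 + 4·M_1 + 1·M_2 = 6(Δ_1 - Δ_0) = 108
Natural end conditions: M_0 = M_2 = 0.
Solving the tridiagonal system: M_0 = 0, M_1 = 27, M_2 = 0.
On [3, 4], s(x) = -2 + 0·(x - 3) + 27/2·(x - 3)² - 9/2·(x - 3)³.
With (x - 3) = 3/4: s(15/4) = 473/128.

3.6953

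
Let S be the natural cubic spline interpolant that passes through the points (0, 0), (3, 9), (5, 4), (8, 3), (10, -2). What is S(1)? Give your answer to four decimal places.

4.7068

Let m_i = S''(x_i). Step sizes h_i = 3, 2, 3, 2; slopes of the chords Δ_i = (y_(i+1) - y_i)/h_i = 3, -5/2, -1/3, -5/2.
  3·m_0 + 10·m_1 + 2·m_2 = 6(Δ_1 - Δ_0) = -33
  2·m_1 + 10·m_2 + 3·m_3 = 6(Δ_2 - Δ_1) = 13
  3·m_2 + 10·m_3 + 2·m_4 = 6(Δ_3 - Δ_2) = -13
Natural end conditions: m_0 = m_4 = 0.
Hence m_0 = 0, m_1 = -3341/870, m_2 = 235/87, m_3 = -306/145, m_4 = 0.
On [0, 3], S(x) = 0 + 8561/1740·x + 0·x² - 3341/15660·x³.
With x = 1: S(1) = 18427/3915.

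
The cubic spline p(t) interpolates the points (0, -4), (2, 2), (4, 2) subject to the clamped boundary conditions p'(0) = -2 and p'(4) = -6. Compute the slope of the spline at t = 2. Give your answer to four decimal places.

4.2500

Let m_i = p''(x_i). Step sizes h_i = 2, 2; slopes of the chords Δ_i = (y_(i+1) - y_i)/h_i = 3, 0.
  2·m_0 + 8·m_1 + 2·m_2 = 6(Δ_1 - Δ_0) = -18
Clamped end conditions give two more equations: 2h_0·m_0 + h_0·m_1 = 6(Δ_0 - p'(0)) = 30 and h_1·m_1 + 2h_1·m_2 = 6(p'(4) - Δ_1) = -36.
Forward elimination and back-substitution give m_0 = 35/4, m_1 = -5/2, m_2 = -31/4.
On [2, 4], p'(t) = b_1 + 2c_1·(t - 2) + 3d_1·(t - 2)² with b_1 = Δ_1 - h_1(2m_1 + m_2)/6 = 17/4, c_1 = m_1/2 = -5/4, d_1 = (m_2 - m_1)/(6h_1) = -7/16. So p'(2) = 17/4.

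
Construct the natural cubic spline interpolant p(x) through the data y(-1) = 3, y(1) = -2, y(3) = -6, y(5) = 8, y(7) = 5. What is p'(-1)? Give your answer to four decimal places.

-1.8393

Write M_i for p''(x_i). With h_i = 2, 2, 2, 2 and divided differences Δ_i = -5/2, -2, 7, -3/2, the continuity of p' gives the tridiagonal system
  2·M_0 + 8·M_1 + 2·M_2 = 6(Δ_1 - Δ_0) = 3
  2·M_1 + 8·M_2 + 2·M_3 = 6(Δ_2 - Δ_1) = 54
  2·M_2 + 8·M_3 + 2·M_4 = 6(Δ_3 - Δ_2) = -51
Natural end conditions: M_0 = M_4 = 0.
Solving: M_0 = 0, M_1 = -111/56, M_2 = 66/7, M_3 = -489/56, M_4 = 0.
On [-1, 1], p'(x) = b_0 + 2c_0·(x + 1) + 3d_0·(x + 1)² with b_0 = Δ_0 - h_0(2M_0 + M_1)/6 = -103/56, c_0 = M_0/2 = 0, d_0 = (M_1 - M_0)/(6h_0) = -37/224. So p'(-1) = -103/56.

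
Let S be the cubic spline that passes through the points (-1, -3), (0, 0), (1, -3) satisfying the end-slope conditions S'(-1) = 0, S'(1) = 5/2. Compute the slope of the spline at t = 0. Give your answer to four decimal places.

-0.6250

Let M_i = S''(x_i). Step sizes h_i = 1, 1; slopes of the chords Δ_i = (y_(i+1) - y_i)/h_i = 3, -3.
  1·M_0 + 4·M_1 + 1·M_2 = 6(Δ_1 - Δ_0) = -36
Clamped end conditions give two more equations: 2h_0·M_0 + h_0·M_1 = 6(Δ_0 - S'(-1)) = 18 and h_1·M_1 + 2h_1·M_2 = 6(S'(1) - Δ_1) = 33.
Solving: M_0 = 77/4, M_1 = -41/2, M_2 = 107/4.
On [0, 1], S'(t) = b_1 + 2c_1·t + 3d_1·t² with b_1 = Δ_1 - h_1(2M_1 + M_2)/6 = -5/8, c_1 = M_1/2 = -41/4, d_1 = (M_2 - M_1)/(6h_1) = 63/8. So S'(0) = -5/8.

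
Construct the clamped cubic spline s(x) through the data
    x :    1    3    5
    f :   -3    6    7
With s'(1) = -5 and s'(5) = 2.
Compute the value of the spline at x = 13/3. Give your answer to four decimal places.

Put M_i = s'' at the i-th knot. Here h = (2, 2) and Δ = (9/2, 1/2), so the interior equations h_(i-1)·M_(i-1) + 2(h_(i-1)+h_i)·M_i + h_i·M_(i+1) = 6(Δ_i − Δ_(i-1)) read
  2·M_0 + 8·M_1 + 2·M_2 = 6(Δ_1 - Δ_0) = -24
Clamped end conditions give two more equations: 2h_0·M_0 + h_0·M_1 = 6(Δ_0 - s'(1)) = 57 and h_1·M_1 + 2h_1·M_2 = 6(s'(5) - Δ_1) = 9.
Solving the tridiagonal system: M_0 = 19, M_1 = -19/2, M_2 = 7.
On [3, 5], s(x) = 6 + 9/2·(x - 3) - 19/4·(x - 3)² + 11/8·(x - 3)³.
With (x - 3) = 4/3: s(13/3) = 184/27.

6.8148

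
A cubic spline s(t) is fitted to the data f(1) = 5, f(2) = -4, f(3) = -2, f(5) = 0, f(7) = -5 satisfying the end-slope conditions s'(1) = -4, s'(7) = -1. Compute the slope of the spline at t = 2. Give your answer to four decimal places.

-5.4107

Write M_i for s''(x_i). With h_i = 1, 1, 2, 2 and divided differences Δ_i = -9, 2, 1, -5/2, the continuity of s' gives the tridiagonal system
  1·M_0 + 4·M_1 + 1·M_2 = 6(Δ_1 - Δ_0) = 66
  1·M_1 + 6·M_2 + 2·M_3 = 6(Δ_2 - Δ_1) = -6
  2·M_2 + 8·M_3 + 2·M_4 = 6(Δ_3 - Δ_2) = -21
Clamped end conditions give two more equations: 2h_0·M_0 + h_0·M_1 = 6(Δ_0 - s'(1)) = -30 and h_3·M_3 + 2h_3·M_4 = 6(s'(7) - Δ_3) = 9.
Forward elimination and back-substitution give M_0 = -761/28, M_1 = 341/14, M_2 = -17/4, M_3 = -17/7, M_4 = 97/28.
On [2, 3], s'(t) = b_1 + 2c_1·(t - 2) + 3d_1·(t - 2)² with b_1 = Δ_1 - h_1(2M_1 + M_2)/6 = -303/56, c_1 = M_1/2 = 341/28, d_1 = (M_2 - M_1)/(6h_1) = -267/56. So s'(2) = -303/56.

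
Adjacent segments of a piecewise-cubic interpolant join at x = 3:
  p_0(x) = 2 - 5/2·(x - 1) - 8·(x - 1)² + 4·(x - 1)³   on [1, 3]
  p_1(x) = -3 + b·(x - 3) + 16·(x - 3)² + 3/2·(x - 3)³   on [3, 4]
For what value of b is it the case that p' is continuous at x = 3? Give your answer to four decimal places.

13.5000

p_0'(x) = -5/2 - 16·(x - 1) + 12·(x - 1)², so p_0'(3) = 27/2. On the right, p_1'(3) = b, so b = 27/2.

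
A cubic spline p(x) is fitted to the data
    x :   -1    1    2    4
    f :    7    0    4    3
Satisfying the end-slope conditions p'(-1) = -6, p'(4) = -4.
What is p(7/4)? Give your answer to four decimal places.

With M_i denoting the second derivative at x_i, h_i = 2, 1, 2, and Δ_i = (y_(i+1) − y_i)/h_i = -7/2, 4, -1/2:
  2·M_0 + 6·M_1 + 1·M_2 = 6(Δ_1 - Δ_0) = 45
  1·M_1 + 6·M_2 + 2·M_3 = 6(Δ_2 - Δ_1) = -27
Clamped end conditions give two more equations: 2h_0·M_0 + h_0·M_1 = 6(Δ_0 - p'(-1)) = 15 and h_2·M_2 + 2h_2·M_3 = 6(p'(4) - Δ_2) = -21.
Forward elimination and back-substitution give M_0 = -1/2, M_1 = 17/2, M_2 = -5, M_3 = -11/4.
On [1, 2], p(x) = 0 + 2·(x - 1) + 17/4·(x - 1)² - 9/4·(x - 1)³.
With (x - 1) = 3/4: p(7/4) = 753/256.

2.9414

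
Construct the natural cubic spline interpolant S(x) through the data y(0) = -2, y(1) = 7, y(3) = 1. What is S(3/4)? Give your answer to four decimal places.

With m_i denoting the second derivative at x_i, h_i = 1, 2, and Δ_i = (y_(i+1) − y_i)/h_i = 9, -3:
  1·m_0 + 6·m_1 + 2·m_2 = 6(Δ_1 - Δ_0) = -72
Natural end conditions: m_0 = m_2 = 0.
Solving: m_0 = 0, m_1 = -12, m_2 = 0.
On [0, 1], S(x) = -2 + 11·x + 0·x² - 2·x³.
With x = 3/4: S(3/4) = 173/32.

5.4063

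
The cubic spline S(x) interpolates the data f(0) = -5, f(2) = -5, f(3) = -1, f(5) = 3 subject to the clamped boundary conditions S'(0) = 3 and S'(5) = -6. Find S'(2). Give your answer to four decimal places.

1.6875

Let M_i = S''(x_i). Step sizes h_i = 2, 1, 2; slopes of the chords Δ_i = (y_(i+1) - y_i)/h_i = 0, 4, 2.
  2·M_0 + 6·M_1 + 1·M_2 = 6(Δ_1 - Δ_0) = 24
  1·M_1 + 6·M_2 + 2·M_3 = 6(Δ_2 - Δ_1) = -12
Clamped end conditions give two more equations: 2h_0·M_0 + h_0·M_1 = 6(Δ_0 - S'(0)) = -18 and h_2·M_2 + 2h_2·M_3 = 6(S'(5) - Δ_2) = -48.
Hence M_0 = -123/16, M_1 = 51/8, M_2 = 9/8, M_3 = -201/16.
On [2, 3], S'(x) = b_1 + 2c_1·(x - 2) + 3d_1·(x - 2)² with b_1 = Δ_1 - h_1(2M_1 + M_2)/6 = 27/16, c_1 = M_1/2 = 51/16, d_1 = (M_2 - M_1)/(6h_1) = -7/8. So S'(2) = 27/16.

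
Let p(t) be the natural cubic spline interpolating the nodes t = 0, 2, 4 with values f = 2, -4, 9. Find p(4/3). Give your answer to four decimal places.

-3.7593

Write M_i for p''(x_i). With h_i = 2, 2 and divided differences Δ_i = -3, 13/2, the continuity of p' gives the tridiagonal system
  2·M_0 + 8·M_1 + 2·M_2 = 6(Δ_1 - Δ_0) = 57
Natural end conditions: M_0 = M_2 = 0.
Forward elimination and back-substitution give M_0 = 0, M_1 = 57/8, M_2 = 0.
On [0, 2], p(t) = 2 - 43/8·t + 0·t² + 19/32·t³.
With t = 4/3: p(4/3) = -203/54.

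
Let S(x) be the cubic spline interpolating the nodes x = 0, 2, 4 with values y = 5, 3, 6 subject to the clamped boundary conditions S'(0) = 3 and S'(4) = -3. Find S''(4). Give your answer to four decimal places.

With m_i denoting the second derivative at x_i, h_i = 2, 2, and Δ_i = (y_(i+1) − y_i)/h_i = -1, 3/2:
  2·m_0 + 8·m_1 + 2·m_2 = 6(Δ_1 - Δ_0) = 15
Clamped end conditions give two more equations: 2h_0·m_0 + h_0·m_1 = 6(Δ_0 - S'(0)) = -24 and h_1·m_1 + 2h_1·m_2 = 6(S'(4) - Δ_1) = -27.
Solving: m_0 = -75/8, m_1 = 27/4, m_2 = -81/8.

-10.1250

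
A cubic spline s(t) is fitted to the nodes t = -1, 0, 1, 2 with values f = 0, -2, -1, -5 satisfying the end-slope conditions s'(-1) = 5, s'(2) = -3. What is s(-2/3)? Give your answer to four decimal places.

Write M_i for s''(x_i). With h_i = 1, 1, 1 and divided differences Δ_i = -2, 1, -4, the continuity of s' gives the tridiagonal system
  1·M_0 + 4·M_1 + 1·M_2 = 6(Δ_1 - Δ_0) = 18
  1·M_1 + 4·M_2 + 1·M_3 = 6(Δ_2 - Δ_1) = -30
Clamped end conditions give two more equations: 2h_0·M_0 + h_0·M_1 = 6(Δ_0 - s'(-1)) = -42 and h_2·M_2 + 2h_2·M_3 = 6(s'(2) - Δ_2) = 6.
Forward elimination and back-substitution give M_0 = -428/15, M_1 = 226/15, M_2 = -206/15, M_3 = 148/15.
On [-1, 0], s(t) = 0 + 5·(t + 1) - 214/15·(t + 1)² + 109/15·(t + 1)³.
With (t + 1) = 1/3: s(-2/3) = 142/405.

0.3506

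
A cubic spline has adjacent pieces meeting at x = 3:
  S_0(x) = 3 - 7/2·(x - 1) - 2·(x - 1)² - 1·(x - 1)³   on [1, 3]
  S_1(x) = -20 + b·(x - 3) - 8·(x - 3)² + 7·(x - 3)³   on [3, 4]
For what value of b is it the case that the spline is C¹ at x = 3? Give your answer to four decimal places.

S_0'(x) = -7/2 - 4·(x - 1) - 3·(x - 1)², so S_0'(3) = -47/2. On the right, S_1'(3) = b, so b = -47/2.

-23.5000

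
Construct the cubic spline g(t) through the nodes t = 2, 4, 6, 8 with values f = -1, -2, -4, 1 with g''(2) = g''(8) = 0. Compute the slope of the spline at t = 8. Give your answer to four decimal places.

Let m_i = g''(x_i). Step sizes h_i = 2, 2, 2; slopes of the chords Δ_i = (y_(i+1) - y_i)/h_i = -1/2, -1, 5/2.
  2·m_0 + 8·m_1 + 2·m_2 = 6(Δ_1 - Δ_0) = -3
  2·m_1 + 8·m_2 + 2·m_3 = 6(Δ_2 - Δ_1) = 21
Natural end conditions: m_0 = m_3 = 0.
Hence m_0 = 0, m_1 = -11/10, m_2 = 29/10, m_3 = 0.
On [6, 8], g'(t) = b_2 + 2c_2·(t - 6) + 3d_2·(t - 6)² with b_2 = Δ_2 - h_2(2m_2 + m_3)/6 = 17/30, c_2 = m_2/2 = 29/20, d_2 = (m_3 - m_2)/(6h_2) = -29/120. So g'(8) = 52/15.

3.4667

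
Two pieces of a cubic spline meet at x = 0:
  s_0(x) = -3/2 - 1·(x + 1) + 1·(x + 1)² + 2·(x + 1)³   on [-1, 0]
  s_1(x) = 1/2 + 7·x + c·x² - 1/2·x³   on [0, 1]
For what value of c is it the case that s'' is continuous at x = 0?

7

s_0''(x) = 2 + 12·(x + 1), so s_0''(0) = 14. On the right, s_1''(0) = 2c, so c = 7.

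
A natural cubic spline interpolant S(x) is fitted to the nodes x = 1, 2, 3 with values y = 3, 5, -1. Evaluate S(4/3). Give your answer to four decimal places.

Write M_i for S''(x_i). With h_i = 1, 1 and divided differences Δ_i = 2, -6, the continuity of S' gives the tridiagonal system
  1·M_0 + 4·M_1 + 1·M_2 = 6(Δ_1 - Δ_0) = -48
Natural end conditions: M_0 = M_2 = 0.
Solving: M_0 = 0, M_1 = -12, M_2 = 0.
On [1, 2], S(x) = 3 + 4·(x - 1) + 0·(x - 1)² - 2·(x - 1)³.
With (x - 1) = 1/3: S(4/3) = 115/27.

4.2593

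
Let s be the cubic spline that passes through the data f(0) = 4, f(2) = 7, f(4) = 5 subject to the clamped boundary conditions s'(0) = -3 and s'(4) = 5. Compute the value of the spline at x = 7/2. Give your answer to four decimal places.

Put m_i = s'' at the i-th knot. Here h = (2, 2) and Δ = (3/2, -1), so the interior equations h_(i-1)·m_(i-1) + 2(h_(i-1)+h_i)·m_i + h_i·m_(i+1) = 6(Δ_i − Δ_(i-1)) read
  2·m_0 + 8·m_1 + 2·m_2 = 6(Δ_1 - Δ_0) = -15
Clamped end conditions give two more equations: 2h_0·m_0 + h_0·m_1 = 6(Δ_0 - s'(0)) = 27 and h_1·m_1 + 2h_1·m_2 = 6(s'(4) - Δ_1) = 36.
Forward elimination and back-substitution give m_0 = 85/8, m_1 = -31/4, m_2 = 103/8.
On [2, 4], s(x) = 7 - 1/8·(x - 2) - 31/8·(x - 2)² + 55/32·(x - 2)³.
With (x - 2) = 3/2: s(7/2) = 997/256.

3.8945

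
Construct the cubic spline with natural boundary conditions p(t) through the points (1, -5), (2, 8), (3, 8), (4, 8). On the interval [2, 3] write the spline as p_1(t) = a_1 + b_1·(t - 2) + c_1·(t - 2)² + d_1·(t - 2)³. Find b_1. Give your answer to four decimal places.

Let m_i = p''(x_i). Step sizes h_i = 1, 1, 1; slopes of the chords Δ_i = (y_(i+1) - y_i)/h_i = 13, 0, 0.
  1·m_0 + 4·m_1 + 1·m_2 = 6(Δ_1 - Δ_0) = -78
  1·m_1 + 4·m_2 + 1·m_3 = 6(Δ_2 - Δ_1) = 0
Natural end conditions: m_0 = m_3 = 0.
Hence m_0 = 0, m_1 = -104/5, m_2 = 26/5, m_3 = 0.
On [2, 3], with p_1(t) = a_1 + b_1·(t - 2) + c_1·(t - 2)² + d_1·(t - 2)³: c_1 = m_1/2 = -52/5, d_1 = (m_2 - m_1)/(6h_1) = 13/3, b_1 = Δ_1 - h_1(2m_1 + m_2)/6 = 91/15.

6.0667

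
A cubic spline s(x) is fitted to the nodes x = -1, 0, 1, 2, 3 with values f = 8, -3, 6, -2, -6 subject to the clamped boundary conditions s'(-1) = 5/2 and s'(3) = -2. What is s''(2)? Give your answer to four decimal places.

17.8929

Put M_i = s'' at the i-th knot. Here h = (1, 1, 1, 1) and Δ = (-11, 9, -8, -4), so the interior equations h_(i-1)·M_(i-1) + 2(h_(i-1)+h_i)·M_i + h_i·M_(i+1) = 6(Δ_i − Δ_(i-1)) read
  1·M_0 + 4·M_1 + 1·M_2 = 6(Δ_1 - Δ_0) = 120
  1·M_1 + 4·M_2 + 1·M_3 = 6(Δ_2 - Δ_1) = -102
  1·M_2 + 4·M_3 + 1·M_4 = 6(Δ_3 - Δ_2) = 24
Clamped end conditions give two more equations: 2h_0·M_0 + h_0·M_1 = 6(Δ_0 - s'(-1)) = -81 and h_3·M_3 + 2h_3·M_4 = 6(s'(3) - Δ_3) = 12.
Solving the tridiagonal system: M_0 = -3909/56, M_1 = 1641/28, M_2 = -357/8, M_3 = 501/28, M_4 = -165/56.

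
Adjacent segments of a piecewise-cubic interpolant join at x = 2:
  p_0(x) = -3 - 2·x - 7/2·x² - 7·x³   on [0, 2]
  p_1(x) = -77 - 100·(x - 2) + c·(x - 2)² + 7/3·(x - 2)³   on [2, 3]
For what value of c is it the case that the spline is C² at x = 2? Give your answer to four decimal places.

p_0''(x) = -7 - 42·x, so p_0''(2) = -91. On the right, p_1''(2) = 2c, so c = -91/2.

-45.5000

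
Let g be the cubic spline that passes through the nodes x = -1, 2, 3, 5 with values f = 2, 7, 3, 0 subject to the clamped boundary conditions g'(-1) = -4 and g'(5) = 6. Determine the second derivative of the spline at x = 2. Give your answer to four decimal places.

-7.8571

With σ_i denoting the second derivative at x_i, h_i = 3, 1, 2, and Δ_i = (y_(i+1) − y_i)/h_i = 5/3, -4, -3/2:
  3·σ_0 + 8·σ_1 + 1·σ_2 = 6(Δ_1 - Δ_0) = -34
  1·σ_1 + 6·σ_2 + 2·σ_3 = 6(Δ_2 - Δ_1) = 15
Clamped end conditions give two more equations: 2h_0·σ_0 + h_0·σ_1 = 6(Δ_0 - g'(-1)) = 34 and h_2·σ_2 + 2h_2·σ_3 = 6(g'(5) - Δ_2) = 45.
Forward elimination and back-substitution give σ_0 = 403/42, σ_1 = -55/7, σ_2 = 1/14, σ_3 = 157/14.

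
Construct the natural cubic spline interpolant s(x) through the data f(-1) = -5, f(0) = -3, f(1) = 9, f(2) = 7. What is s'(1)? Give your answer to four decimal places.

Let M_i = s''(x_i). Step sizes h_i = 1, 1, 1; slopes of the chords Δ_i = (y_(i+1) - y_i)/h_i = 2, 12, -2.
  1·M_0 + 4·M_1 + 1·M_2 = 6(Δ_1 - Δ_0) = 60
  1·M_1 + 4·M_2 + 1·M_3 = 6(Δ_2 - Δ_1) = -84
Natural end conditions: M_0 = M_3 = 0.
Forward elimination and back-substitution give M_0 = 0, M_1 = 108/5, M_2 = -132/5, M_3 = 0.
On [1, 2], s'(x) = b_2 + 2c_2·(x - 1) + 3d_2·(x - 1)² with b_2 = Δ_2 - h_2(2M_2 + M_3)/6 = 34/5, c_2 = M_2/2 = -66/5, d_2 = (M_3 - M_2)/(6h_2) = 22/5. So s'(1) = 34/5.

6.8000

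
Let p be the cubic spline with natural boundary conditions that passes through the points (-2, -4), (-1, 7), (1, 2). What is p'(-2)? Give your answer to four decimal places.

13.2500

Write m_i for p''(x_i). With h_i = 1, 2 and divided differences Δ_i = 11, -5/2, the continuity of p' gives the tridiagonal system
  1·m_0 + 6·m_1 + 2·m_2 = 6(Δ_1 - Δ_0) = -81
Natural end conditions: m_0 = m_2 = 0.
Hence m_0 = 0, m_1 = -27/2, m_2 = 0.
On [-2, -1], p'(t) = b_0 + 2c_0·(t + 2) + 3d_0·(t + 2)² with b_0 = Δ_0 - h_0(2m_0 + m_1)/6 = 53/4, c_0 = m_0/2 = 0, d_0 = (m_1 - m_0)/(6h_0) = -9/4. So p'(-2) = 53/4.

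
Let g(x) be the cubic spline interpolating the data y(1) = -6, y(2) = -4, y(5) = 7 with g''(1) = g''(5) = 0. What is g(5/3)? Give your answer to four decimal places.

Write m_i for g''(x_i). With h_i = 1, 3 and divided differences Δ_i = 2, 11/3, the continuity of g' gives the tridiagonal system
  1·m_0 + 8·m_1 + 3·m_2 = 6(Δ_1 - Δ_0) = 10
Natural end conditions: m_0 = m_2 = 0.
Forward elimination and back-substitution give m_0 = 0, m_1 = 5/4, m_2 = 0.
On [1, 2], g(x) = -6 + 43/24·(x - 1) + 0·(x - 1)² + 5/24·(x - 1)³.
With (x - 1) = 2/3: g(5/3) = -1537/324.

-4.7438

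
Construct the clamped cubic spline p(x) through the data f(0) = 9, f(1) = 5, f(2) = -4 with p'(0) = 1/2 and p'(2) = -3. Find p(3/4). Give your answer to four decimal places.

6.9316

With M_i denoting the second derivative at x_i, h_i = 1, 1, and Δ_i = (y_(i+1) − y_i)/h_i = -4, -9:
  1·M_0 + 4·M_1 + 1·M_2 = 6(Δ_1 - Δ_0) = -30
Clamped end conditions give two more equations: 2h_0·M_0 + h_0·M_1 = 6(Δ_0 - p'(0)) = -27 and h_1·M_1 + 2h_1·M_2 = 6(p'(2) - Δ_1) = 36.
Hence M_0 = -31/4, M_1 = -23/2, M_2 = 95/4.
On [0, 1], p(x) = 9 + 1/2·x - 31/8·x² - 5/8·x³.
With x = 3/4: p(3/4) = 3549/512.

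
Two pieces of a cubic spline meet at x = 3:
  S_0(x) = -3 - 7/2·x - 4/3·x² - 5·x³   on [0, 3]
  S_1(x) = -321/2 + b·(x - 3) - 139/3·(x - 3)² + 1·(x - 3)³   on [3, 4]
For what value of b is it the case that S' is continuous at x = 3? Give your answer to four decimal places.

S_0'(x) = -7/2 - 8/3·x - 15·x², so S_0'(3) = -293/2. On the right, S_1'(3) = b, so b = -293/2.

-146.5000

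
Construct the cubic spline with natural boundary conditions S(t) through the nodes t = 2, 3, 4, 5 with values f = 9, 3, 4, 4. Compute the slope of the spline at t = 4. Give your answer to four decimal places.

With σ_i denoting the second derivative at x_i, h_i = 1, 1, 1, and Δ_i = (y_(i+1) − y_i)/h_i = -6, 1, 0:
  1·σ_0 + 4·σ_1 + 1·σ_2 = 6(Δ_1 - Δ_0) = 42
  1·σ_1 + 4·σ_2 + 1·σ_3 = 6(Δ_2 - Δ_1) = -6
Natural end conditions: σ_0 = σ_3 = 0.
Forward elimination and back-substitution give σ_0 = 0, σ_1 = 58/5, σ_2 = -22/5, σ_3 = 0.
On [4, 5], S'(t) = b_2 + 2c_2·(t - 4) + 3d_2·(t - 4)² with b_2 = Δ_2 - h_2(2σ_2 + σ_3)/6 = 22/15, c_2 = σ_2/2 = -11/5, d_2 = (σ_3 - σ_2)/(6h_2) = 11/15. So S'(4) = 22/15.

1.4667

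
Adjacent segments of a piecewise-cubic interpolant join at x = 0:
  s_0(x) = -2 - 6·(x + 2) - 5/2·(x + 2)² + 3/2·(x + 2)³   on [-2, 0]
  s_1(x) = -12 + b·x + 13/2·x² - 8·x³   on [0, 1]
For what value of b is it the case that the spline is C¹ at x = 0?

s_0'(x) = -6 - 5·(x + 2) + 9/2·(x + 2)², so s_0'(0) = 2. On the right, s_1'(0) = b, so b = 2.

2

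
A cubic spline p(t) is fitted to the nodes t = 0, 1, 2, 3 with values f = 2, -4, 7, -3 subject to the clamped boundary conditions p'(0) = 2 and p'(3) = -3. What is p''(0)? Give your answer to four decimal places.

With m_i denoting the second derivative at x_i, h_i = 1, 1, 1, and Δ_i = (y_(i+1) − y_i)/h_i = -6, 11, -10:
  1·m_0 + 4·m_1 + 1·m_2 = 6(Δ_1 - Δ_0) = 102
  1·m_1 + 4·m_2 + 1·m_3 = 6(Δ_2 - Δ_1) = -126
Clamped end conditions give two more equations: 2h_0·m_0 + h_0·m_1 = 6(Δ_0 - p'(0)) = -48 and h_2·m_2 + 2h_2·m_3 = 6(p'(3) - Δ_2) = 42.
Solving the tridiagonal system: m_0 = -752/15, m_1 = 784/15, m_2 = -854/15, m_3 = 742/15.

-50.1333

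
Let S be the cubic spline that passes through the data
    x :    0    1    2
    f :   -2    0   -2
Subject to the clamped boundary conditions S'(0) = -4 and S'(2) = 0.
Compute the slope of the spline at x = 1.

Write σ_i for S''(x_i). With h_i = 1, 1 and divided differences Δ_i = 2, -2, the continuity of S' gives the tridiagonal system
  1·σ_0 + 4·σ_1 + 1·σ_2 = 6(Δ_1 - Δ_0) = -24
Clamped end conditions give two more equations: 2h_0·σ_0 + h_0·σ_1 = 6(Δ_0 - S'(0)) = 36 and h_1·σ_1 + 2h_1·σ_2 = 6(S'(2) - Δ_1) = 12.
Forward elimination and back-substitution give σ_0 = 26, σ_1 = -16, σ_2 = 14.
On [1, 2], S'(x) = b_1 + 2c_1·(x - 1) + 3d_1·(x - 1)² with b_1 = Δ_1 - h_1(2σ_1 + σ_2)/6 = 1, c_1 = σ_1/2 = -8, d_1 = (σ_2 - σ_1)/(6h_1) = 5. So S'(1) = 1.

1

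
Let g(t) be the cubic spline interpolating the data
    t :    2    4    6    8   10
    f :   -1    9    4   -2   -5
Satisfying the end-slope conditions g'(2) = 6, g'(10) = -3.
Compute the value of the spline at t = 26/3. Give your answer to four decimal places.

Write M_i for g''(x_i). With h_i = 2, 2, 2, 2 and divided differences Δ_i = 5, -5/2, -3, -3/2, the continuity of g' gives the tridiagonal system
  2·M_0 + 8·M_1 + 2·M_2 = 6(Δ_1 - Δ_0) = -45
  2·M_1 + 8·M_2 + 2·M_3 = 6(Δ_2 - Δ_1) = -3
  2·M_2 + 8·M_3 + 2·M_4 = 6(Δ_3 - Δ_2) = 9
Clamped end conditions give two more equations: 2h_0·M_0 + h_0·M_1 = 6(Δ_0 - g'(2)) = -6 and h_3·M_3 + 2h_3·M_4 = 6(g'(10) - Δ_3) = -9.
Forward elimination and back-substitution give M_0 = 45/28, M_1 = -87/14, M_2 = 3/4, M_3 = 12/7, M_4 = -87/28.
On [8, 10], g(t) = -2 - 45/28·(t - 8) + 6/7·(t - 8)² - 45/112·(t - 8)³.
With (t - 8) = 2/3: g(26/3) = -59/21.

-2.8095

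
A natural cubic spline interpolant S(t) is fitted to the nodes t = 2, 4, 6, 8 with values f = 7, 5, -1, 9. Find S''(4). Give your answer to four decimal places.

-3.2000

Put σ_i = S'' at the i-th knot. Here h = (2, 2, 2) and Δ = (-1, -3, 5), so the interior equations h_(i-1)·σ_(i-1) + 2(h_(i-1)+h_i)·σ_i + h_i·σ_(i+1) = 6(Δ_i − Δ_(i-1)) read
  2·σ_0 + 8·σ_1 + 2·σ_2 = 6(Δ_1 - Δ_0) = -12
  2·σ_1 + 8·σ_2 + 2·σ_3 = 6(Δ_2 - Δ_1) = 48
Natural end conditions: σ_0 = σ_3 = 0.
Hence σ_0 = 0, σ_1 = -16/5, σ_2 = 34/5, σ_3 = 0.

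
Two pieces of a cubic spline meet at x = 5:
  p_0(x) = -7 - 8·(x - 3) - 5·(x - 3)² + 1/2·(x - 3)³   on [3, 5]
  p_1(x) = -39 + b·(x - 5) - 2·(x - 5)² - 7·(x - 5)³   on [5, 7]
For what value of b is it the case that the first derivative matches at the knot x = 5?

-22

p_0'(x) = -8 - 10·(x - 3) + 3/2·(x - 3)², so p_0'(5) = -22. On the right, p_1'(5) = b, so b = -22.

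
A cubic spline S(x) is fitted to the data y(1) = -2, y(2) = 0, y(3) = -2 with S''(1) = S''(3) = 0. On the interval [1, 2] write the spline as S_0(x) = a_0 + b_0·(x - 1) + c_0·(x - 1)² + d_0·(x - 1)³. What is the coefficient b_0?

3

Let m_i = S''(x_i). Step sizes h_i = 1, 1; slopes of the chords Δ_i = (y_(i+1) - y_i)/h_i = 2, -2.
  1·m_0 + 4·m_1 + 1·m_2 = 6(Δ_1 - Δ_0) = -24
Natural end conditions: m_0 = m_2 = 0.
Forward elimination and back-substitution give m_0 = 0, m_1 = -6, m_2 = 0.
On [1, 2], with S_0(x) = a_0 + b_0·(x - 1) + c_0·(x - 1)² + d_0·(x - 1)³: c_0 = m_0/2 = 0, d_0 = (m_1 - m_0)/(6h_0) = -1, b_0 = Δ_0 - h_0(2m_0 + m_1)/6 = 3.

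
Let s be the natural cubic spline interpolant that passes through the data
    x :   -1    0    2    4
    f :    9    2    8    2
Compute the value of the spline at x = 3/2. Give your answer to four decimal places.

6.2102

Put M_i = s'' at the i-th knot. Here h = (1, 2, 2) and Δ = (-7, 3, -3), so the interior equations h_(i-1)·M_(i-1) + 2(h_(i-1)+h_i)·M_i + h_i·M_(i+1) = 6(Δ_i − Δ_(i-1)) read
  1·M_0 + 6·M_1 + 2·M_2 = 6(Δ_1 - Δ_0) = 60
  2·M_1 + 8·M_2 + 2·M_3 = 6(Δ_2 - Δ_1) = -36
Natural end conditions: M_0 = M_3 = 0.
Solving the tridiagonal system: M_0 = 0, M_1 = 138/11, M_2 = -84/11, M_3 = 0.
On [0, 2], s(x) = 2 - 31/11·x + 69/11·x² - 37/22·x³.
With x = 3/2: s(3/2) = 1093/176.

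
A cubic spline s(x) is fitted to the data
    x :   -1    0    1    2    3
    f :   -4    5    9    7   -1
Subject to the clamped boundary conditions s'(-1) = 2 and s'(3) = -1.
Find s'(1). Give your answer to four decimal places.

Put M_i = s'' at the i-th knot. Here h = (1, 1, 1, 1) and Δ = (9, 4, -2, -8), so the interior equations h_(i-1)·M_(i-1) + 2(h_(i-1)+h_i)·M_i + h_i·M_(i+1) = 6(Δ_i − Δ_(i-1)) read
  1·M_0 + 4·M_1 + 1·M_2 = 6(Δ_1 - Δ_0) = -30
  1·M_1 + 4·M_2 + 1·M_3 = 6(Δ_2 - Δ_1) = -36
  1·M_2 + 4·M_3 + 1·M_4 = 6(Δ_3 - Δ_2) = -36
Clamped end conditions give two more equations: 2h_0·M_0 + h_0·M_1 = 6(Δ_0 - s'(-1)) = 42 and h_3·M_3 + 2h_3·M_4 = 6(s'(3) - Δ_3) = 42.
Solving the tridiagonal system: M_0 = 393/14, M_1 = -99/7, M_2 = -3/2, M_3 = -111/7, M_4 = 405/14.
On [1, 2], s'(x) = b_2 + 2c_2·(x - 1) + 3d_2·(x - 1)² with b_2 = Δ_2 - h_2(2M_2 + M_3)/6 = 8/7, c_2 = M_2/2 = -3/4, d_2 = (M_3 - M_2)/(6h_2) = -67/28. So s'(1) = 8/7.

1.1429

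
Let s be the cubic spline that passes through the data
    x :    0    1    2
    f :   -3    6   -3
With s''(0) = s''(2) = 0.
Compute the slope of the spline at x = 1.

0

Put σ_i = s'' at the i-th knot. Here h = (1, 1) and Δ = (9, -9), so the interior equations h_(i-1)·σ_(i-1) + 2(h_(i-1)+h_i)·σ_i + h_i·σ_(i+1) = 6(Δ_i − Δ_(i-1)) read
  1·σ_0 + 4·σ_1 + 1·σ_2 = 6(Δ_1 - Δ_0) = -108
Natural end conditions: σ_0 = σ_2 = 0.
Hence σ_0 = 0, σ_1 = -27, σ_2 = 0.
On [1, 2], s'(x) = b_1 + 2c_1·(x - 1) + 3d_1·(x - 1)² with b_1 = Δ_1 - h_1(2σ_1 + σ_2)/6 = 0, c_1 = σ_1/2 = -27/2, d_1 = (σ_2 - σ_1)/(6h_1) = 9/2. So s'(1) = 0.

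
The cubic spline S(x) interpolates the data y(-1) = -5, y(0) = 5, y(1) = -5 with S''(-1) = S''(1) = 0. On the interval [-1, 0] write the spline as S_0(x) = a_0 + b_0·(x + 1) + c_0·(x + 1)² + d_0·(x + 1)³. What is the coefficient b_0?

15

With M_i denoting the second derivative at x_i, h_i = 1, 1, and Δ_i = (y_(i+1) − y_i)/h_i = 10, -10:
  1·M_0 + 4·M_1 + 1·M_2 = 6(Δ_1 - Δ_0) = -120
Natural end conditions: M_0 = M_2 = 0.
Hence M_0 = 0, M_1 = -30, M_2 = 0.
On [-1, 0], with S_0(x) = a_0 + b_0·(x + 1) + c_0·(x + 1)² + d_0·(x + 1)³: c_0 = M_0/2 = 0, d_0 = (M_1 - M_0)/(6h_0) = -5, b_0 = Δ_0 - h_0(2M_0 + M_1)/6 = 15.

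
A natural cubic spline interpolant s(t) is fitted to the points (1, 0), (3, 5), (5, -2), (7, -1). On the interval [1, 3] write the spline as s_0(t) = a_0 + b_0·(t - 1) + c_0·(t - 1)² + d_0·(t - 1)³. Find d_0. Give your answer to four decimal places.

Write M_i for s''(x_i). With h_i = 2, 2, 2 and divided differences Δ_i = 5/2, -7/2, 1/2, the continuity of s' gives the tridiagonal system
  2·M_0 + 8·M_1 + 2·M_2 = 6(Δ_1 - Δ_0) = -36
  2·M_1 + 8·M_2 + 2·M_3 = 6(Δ_2 - Δ_1) = 24
Natural end conditions: M_0 = M_3 = 0.
Solving: M_0 = 0, M_1 = -28/5, M_2 = 22/5, M_3 = 0.
On [1, 3], with s_0(t) = a_0 + b_0·(t - 1) + c_0·(t - 1)² + d_0·(t - 1)³: c_0 = M_0/2 = 0, d_0 = (M_1 - M_0)/(6h_0) = -7/15, b_0 = Δ_0 - h_0(2M_0 + M_1)/6 = 131/30.

-0.4667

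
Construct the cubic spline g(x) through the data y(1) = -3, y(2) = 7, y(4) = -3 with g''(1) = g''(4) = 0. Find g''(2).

With M_i denoting the second derivative at x_i, h_i = 1, 2, and Δ_i = (y_(i+1) − y_i)/h_i = 10, -5:
  1·M_0 + 6·M_1 + 2·M_2 = 6(Δ_1 - Δ_0) = -90
Natural end conditions: M_0 = M_2 = 0.
Forward elimination and back-substitution give M_0 = 0, M_1 = -15, M_2 = 0.

-15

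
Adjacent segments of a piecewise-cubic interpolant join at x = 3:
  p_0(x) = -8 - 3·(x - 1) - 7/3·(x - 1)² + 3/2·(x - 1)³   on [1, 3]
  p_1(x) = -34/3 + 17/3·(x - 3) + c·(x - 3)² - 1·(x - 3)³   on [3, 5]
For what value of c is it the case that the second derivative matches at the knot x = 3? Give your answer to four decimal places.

6.6667

p_0''(x) = -14/3 + 9·(x - 1), so p_0''(3) = 40/3. On the right, p_1''(3) = 2c, so c = 20/3.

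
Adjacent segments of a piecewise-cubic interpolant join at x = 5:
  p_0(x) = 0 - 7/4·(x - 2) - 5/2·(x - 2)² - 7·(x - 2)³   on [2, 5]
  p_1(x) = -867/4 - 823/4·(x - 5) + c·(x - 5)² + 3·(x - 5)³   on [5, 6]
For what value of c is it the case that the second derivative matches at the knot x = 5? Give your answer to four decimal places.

-65.5000

p_0''(x) = -5 - 42·(x - 2), so p_0''(5) = -131. On the right, p_1''(5) = 2c, so c = -131/2.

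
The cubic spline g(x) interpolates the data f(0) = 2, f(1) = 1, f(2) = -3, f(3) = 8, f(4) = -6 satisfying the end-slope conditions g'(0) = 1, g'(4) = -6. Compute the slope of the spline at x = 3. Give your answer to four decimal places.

Let M_i = g''(x_i). Step sizes h_i = 1, 1, 1, 1; slopes of the chords Δ_i = (y_(i+1) - y_i)/h_i = -1, -4, 11, -14.
  1·M_0 + 4·M_1 + 1·M_2 = 6(Δ_1 - Δ_0) = -18
  1·M_1 + 4·M_2 + 1·M_3 = 6(Δ_2 - Δ_1) = 90
  1·M_2 + 4·M_3 + 1·M_4 = 6(Δ_3 - Δ_2) = -150
Clamped end conditions give two more equations: 2h_0·M_0 + h_0·M_1 = 6(Δ_0 - g'(0)) = -12 and h_3·M_3 + 2h_3·M_4 = 6(g'(4) - Δ_3) = 48.
Solving the tridiagonal system: M_0 = 47/28, M_1 = -215/14, M_2 = 167/4, M_3 = -863/14, M_4 = 1535/28.
On [3, 4], g'(x) = b_3 + 2c_3·(x - 3) + 3d_3·(x - 3)² with b_3 = Δ_3 - h_3(2M_3 + M_4)/6 = -145/56, c_3 = M_3/2 = -863/28, d_3 = (M_4 - M_3)/(6h_3) = 1087/56. So g'(3) = -145/56.

-2.5893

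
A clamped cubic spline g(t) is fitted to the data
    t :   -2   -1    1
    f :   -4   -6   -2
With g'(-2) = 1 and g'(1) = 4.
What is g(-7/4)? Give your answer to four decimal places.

-4.0781

Let σ_i = g''(x_i). Step sizes h_i = 1, 2; slopes of the chords Δ_i = (y_(i+1) - y_i)/h_i = -2, 2.
  1·σ_0 + 6·σ_1 + 2·σ_2 = 6(Δ_1 - Δ_0) = 24
Clamped end conditions give two more equations: 2h_0·σ_0 + h_0·σ_1 = 6(Δ_0 - g'(-2)) = -18 and h_1·σ_1 + 2h_1·σ_2 = 6(g'(1) - Δ_1) = 12.
Forward elimination and back-substitution give σ_0 = -12, σ_1 = 6, σ_2 = 0.
On [-2, -1], g(t) = -4 + 1·(t + 2) - 6·(t + 2)² + 3·(t + 2)³.
With (t + 2) = 1/4: g(-7/4) = -261/64.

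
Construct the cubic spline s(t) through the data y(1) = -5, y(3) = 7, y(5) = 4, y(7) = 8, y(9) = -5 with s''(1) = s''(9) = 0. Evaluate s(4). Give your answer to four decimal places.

5.7009

Let m_i = s''(x_i). Step sizes h_i = 2, 2, 2, 2; slopes of the chords Δ_i = (y_(i+1) - y_i)/h_i = 6, -3/2, 2, -13/2.
  2·m_0 + 8·m_1 + 2·m_2 = 6(Δ_1 - Δ_0) = -45
  2·m_1 + 8·m_2 + 2·m_3 = 6(Δ_2 - Δ_1) = 21
  2·m_2 + 8·m_3 + 2·m_4 = 6(Δ_3 - Δ_2) = -51
Natural end conditions: m_0 = m_4 = 0.
Solving: m_0 = 0, m_1 = -405/56, m_2 = 45/7, m_3 = -447/56, m_4 = 0.
On [3, 5], s(t) = 7 + 33/28·(t - 3) - 405/112·(t - 3)² + 255/224·(t - 3)³.
With (t - 3) = 1: s(4) = 1277/224.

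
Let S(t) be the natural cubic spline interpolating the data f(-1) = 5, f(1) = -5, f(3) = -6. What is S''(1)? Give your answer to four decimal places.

Let M_i = S''(x_i). Step sizes h_i = 2, 2; slopes of the chords Δ_i = (y_(i+1) - y_i)/h_i = -5, -1/2.
  2·M_0 + 8·M_1 + 2·M_2 = 6(Δ_1 - Δ_0) = 27
Natural end conditions: M_0 = M_2 = 0.
Solving the tridiagonal system: M_0 = 0, M_1 = 27/8, M_2 = 0.

3.3750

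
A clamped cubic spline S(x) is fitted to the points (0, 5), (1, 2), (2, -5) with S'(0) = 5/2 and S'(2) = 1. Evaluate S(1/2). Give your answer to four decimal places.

4.8594

Write m_i for S''(x_i). With h_i = 1, 1 and divided differences Δ_i = -3, -7, the continuity of S' gives the tridiagonal system
  1·m_0 + 4·m_1 + 1·m_2 = 6(Δ_1 - Δ_0) = -24
Clamped end conditions give two more equations: 2h_0·m_0 + h_0·m_1 = 6(Δ_0 - S'(0)) = -33 and h_1·m_1 + 2h_1·m_2 = 6(S'(2) - Δ_1) = 48.
Hence m_0 = -45/4, m_1 = -21/2, m_2 = 117/4.
On [0, 1], S(x) = 5 + 5/2·x - 45/8·x² + 1/8·x³.
With x = 1/2: S(1/2) = 311/64.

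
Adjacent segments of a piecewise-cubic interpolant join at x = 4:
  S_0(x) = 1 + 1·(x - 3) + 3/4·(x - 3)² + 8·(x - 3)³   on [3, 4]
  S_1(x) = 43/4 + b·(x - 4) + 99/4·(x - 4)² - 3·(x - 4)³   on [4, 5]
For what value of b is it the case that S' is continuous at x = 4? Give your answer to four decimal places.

26.5000

S_0'(x) = 1 + 3/2·(x - 3) + 24·(x - 3)², so S_0'(4) = 53/2. On the right, S_1'(4) = b, so b = 53/2.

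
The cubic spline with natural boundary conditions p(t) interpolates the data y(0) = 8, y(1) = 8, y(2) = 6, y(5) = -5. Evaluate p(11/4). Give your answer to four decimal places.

Let σ_i = p''(x_i). Step sizes h_i = 1, 1, 3; slopes of the chords Δ_i = (y_(i+1) - y_i)/h_i = 0, -2, -11/3.
  1·σ_0 + 4·σ_1 + 1·σ_2 = 6(Δ_1 - Δ_0) = -12
  1·σ_1 + 8·σ_2 + 3·σ_3 = 6(Δ_2 - Δ_1) = -10
Natural end conditions: σ_0 = σ_3 = 0.
Hence σ_0 = 0, σ_1 = -86/31, σ_2 = -28/31, σ_3 = 0.
On [2, 5], p(t) = 6 - 257/93·(t - 2) - 14/31·(t - 2)² + 14/279·(t - 2)³.
With (t - 2) = 3/4: p(11/4) = 3665/992.

3.6946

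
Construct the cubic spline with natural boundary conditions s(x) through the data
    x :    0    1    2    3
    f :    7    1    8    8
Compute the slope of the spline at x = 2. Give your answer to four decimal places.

5.4667

Put M_i = s'' at the i-th knot. Here h = (1, 1, 1) and Δ = (-6, 7, 0), so the interior equations h_(i-1)·M_(i-1) + 2(h_(i-1)+h_i)·M_i + h_i·M_(i+1) = 6(Δ_i − Δ_(i-1)) read
  1·M_0 + 4·M_1 + 1·M_2 = 6(Δ_1 - Δ_0) = 78
  1·M_1 + 4·M_2 + 1·M_3 = 6(Δ_2 - Δ_1) = -42
Natural end conditions: M_0 = M_3 = 0.
Solving: M_0 = 0, M_1 = 118/5, M_2 = -82/5, M_3 = 0.
On [2, 3], s'(x) = b_2 + 2c_2·(x - 2) + 3d_2·(x - 2)² with b_2 = Δ_2 - h_2(2M_2 + M_3)/6 = 82/15, c_2 = M_2/2 = -41/5, d_2 = (M_3 - M_2)/(6h_2) = 41/15. So s'(2) = 82/15.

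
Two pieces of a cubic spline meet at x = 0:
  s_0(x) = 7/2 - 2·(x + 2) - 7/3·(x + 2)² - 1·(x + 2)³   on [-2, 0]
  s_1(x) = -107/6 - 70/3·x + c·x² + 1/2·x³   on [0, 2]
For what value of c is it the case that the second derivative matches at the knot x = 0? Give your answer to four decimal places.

-8.3333

s_0''(x) = -14/3 - 6·(x + 2), so s_0''(0) = -50/3. On the right, s_1''(0) = 2c, so c = -25/3.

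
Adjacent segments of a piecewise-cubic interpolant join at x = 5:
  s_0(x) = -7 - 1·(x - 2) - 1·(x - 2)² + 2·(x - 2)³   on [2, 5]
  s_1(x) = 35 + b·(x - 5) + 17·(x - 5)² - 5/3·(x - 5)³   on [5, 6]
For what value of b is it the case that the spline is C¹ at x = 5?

s_0'(x) = -1 - 2·(x - 2) + 6·(x - 2)², so s_0'(5) = 47. On the right, s_1'(5) = b, so b = 47.

47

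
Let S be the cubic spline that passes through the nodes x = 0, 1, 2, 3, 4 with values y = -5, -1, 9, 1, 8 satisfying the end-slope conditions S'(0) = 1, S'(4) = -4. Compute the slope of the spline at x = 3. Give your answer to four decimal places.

Put m_i = S'' at the i-th knot. Here h = (1, 1, 1, 1) and Δ = (4, 10, -8, 7), so the interior equations h_(i-1)·m_(i-1) + 2(h_(i-1)+h_i)·m_i + h_i·m_(i+1) = 6(Δ_i − Δ_(i-1)) read
  1·m_0 + 4·m_1 + 1·m_2 = 6(Δ_1 - Δ_0) = 36
  1·m_1 + 4·m_2 + 1·m_3 = 6(Δ_2 - Δ_1) = -108
  1·m_2 + 4·m_3 + 1·m_4 = 6(Δ_3 - Δ_2) = 90
Clamped end conditions give two more equations: 2h_0·m_0 + h_0·m_1 = 6(Δ_0 - S'(0)) = 18 and h_3·m_3 + 2h_3·m_4 = 6(S'(4) - Δ_3) = -66.
Solving: m_0 = -8/7, m_1 = 142/7, m_2 = -44, m_3 = 334/7, m_4 = -398/7.
On [3, 4], S'(x) = b_3 + 2c_3·(x - 3) + 3d_3·(x - 3)² with b_3 = Δ_3 - h_3(2m_3 + m_4)/6 = 4/7, c_3 = m_3/2 = 167/7, d_3 = (m_4 - m_3)/(6h_3) = -122/7. So S'(3) = 4/7.

0.5714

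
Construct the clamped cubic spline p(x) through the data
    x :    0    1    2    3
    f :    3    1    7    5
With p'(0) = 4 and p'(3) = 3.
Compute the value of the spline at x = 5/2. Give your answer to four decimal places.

5.8583

With σ_i denoting the second derivative at x_i, h_i = 1, 1, 1, and Δ_i = (y_(i+1) − y_i)/h_i = -2, 6, -2:
  1·σ_0 + 4·σ_1 + 1·σ_2 = 6(Δ_1 - Δ_0) = 48
  1·σ_1 + 4·σ_2 + 1·σ_3 = 6(Δ_2 - Δ_1) = -48
Clamped end conditions give two more equations: 2h_0·σ_0 + h_0·σ_1 = 6(Δ_0 - p'(0)) = -36 and h_2·σ_2 + 2h_2·σ_3 = 6(p'(3) - Δ_2) = 30.
Hence σ_0 = -466/15, σ_1 = 392/15, σ_2 = -382/15, σ_3 = 416/15.
On [2, 3], p(x) = 7 + 28/15·(x - 2) - 191/15·(x - 2)² + 133/15·(x - 2)³.
With (x - 2) = 1/2: p(5/2) = 703/120.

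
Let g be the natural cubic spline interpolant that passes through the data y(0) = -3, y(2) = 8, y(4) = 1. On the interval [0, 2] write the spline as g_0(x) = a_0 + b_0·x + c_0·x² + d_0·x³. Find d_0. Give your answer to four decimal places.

With m_i denoting the second derivative at x_i, h_i = 2, 2, and Δ_i = (y_(i+1) − y_i)/h_i = 11/2, -7/2:
  2·m_0 + 8·m_1 + 2·m_2 = 6(Δ_1 - Δ_0) = -54
Natural end conditions: m_0 = m_2 = 0.
Hence m_0 = 0, m_1 = -27/4, m_2 = 0.
On [0, 2], with g_0(x) = a_0 + b_0·x + c_0·x² + d_0·x³: c_0 = m_0/2 = 0, d_0 = (m_1 - m_0)/(6h_0) = -9/16, b_0 = Δ_0 - h_0(2m_0 + m_1)/6 = 31/4.

-0.5625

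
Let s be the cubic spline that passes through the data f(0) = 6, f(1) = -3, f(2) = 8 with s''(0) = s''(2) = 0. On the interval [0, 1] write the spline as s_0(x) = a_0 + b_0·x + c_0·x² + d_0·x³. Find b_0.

-14

Let M_i = s''(x_i). Step sizes h_i = 1, 1; slopes of the chords Δ_i = (y_(i+1) - y_i)/h_i = -9, 11.
  1·M_0 + 4·M_1 + 1·M_2 = 6(Δ_1 - Δ_0) = 120
Natural end conditions: M_0 = M_2 = 0.
Forward elimination and back-substitution give M_0 = 0, M_1 = 30, M_2 = 0.
On [0, 1], with s_0(x) = a_0 + b_0·x + c_0·x² + d_0·x³: c_0 = M_0/2 = 0, d_0 = (M_1 - M_0)/(6h_0) = 5, b_0 = Δ_0 - h_0(2M_0 + M_1)/6 = -14.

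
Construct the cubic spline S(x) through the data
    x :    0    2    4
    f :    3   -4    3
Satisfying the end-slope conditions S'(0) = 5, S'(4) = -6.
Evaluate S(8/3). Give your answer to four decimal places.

Put M_i = S'' at the i-th knot. Here h = (2, 2) and Δ = (-7/2, 7/2), so the interior equations h_(i-1)·M_(i-1) + 2(h_(i-1)+h_i)·M_i + h_i·M_(i+1) = 6(Δ_i − Δ_(i-1)) read
  2·M_0 + 8·M_1 + 2·M_2 = 6(Δ_1 - Δ_0) = 42
Clamped end conditions give two more equations: 2h_0·M_0 + h_0·M_1 = 6(Δ_0 - S'(0)) = -51 and h_1·M_1 + 2h_1·M_2 = 6(S'(4) - Δ_1) = -57.
Hence M_0 = -83/4, M_1 = 16, M_2 = -89/4.
On [2, 4], S(x) = -4 + 1/4·(x - 2) + 8·(x - 2)² - 51/16·(x - 2)³.
With (x - 2) = 2/3: S(8/3) = -11/9.

-1.2222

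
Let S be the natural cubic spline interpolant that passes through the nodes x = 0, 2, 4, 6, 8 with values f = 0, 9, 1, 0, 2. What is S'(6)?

Put m_i = S'' at the i-th knot. Here h = (2, 2, 2, 2) and Δ = (9/2, -4, -1/2, 1), so the interior equations h_(i-1)·m_(i-1) + 2(h_(i-1)+h_i)·m_i + h_i·m_(i+1) = 6(Δ_i − Δ_(i-1)) read
  2·m_0 + 8·m_1 + 2·m_2 = 6(Δ_1 - Δ_0) = -51
  2·m_1 + 8·m_2 + 2·m_3 = 6(Δ_2 - Δ_1) = 21
  2·m_2 + 8·m_3 + 2·m_4 = 6(Δ_3 - Δ_2) = 9
Natural end conditions: m_0 = m_4 = 0.
Forward elimination and back-substitution give m_0 = 0, m_1 = -15/2, m_2 = 9/2, m_3 = 0, m_4 = 0.
On [6, 8], S'(x) = b_3 + 2c_3·(x - 6) + 3d_3·(x - 6)² with b_3 = Δ_3 - h_3(2m_3 + m_4)/6 = 1, c_3 = m_3/2 = 0, d_3 = (m_4 - m_3)/(6h_3) = 0. So S'(6) = 1.

1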